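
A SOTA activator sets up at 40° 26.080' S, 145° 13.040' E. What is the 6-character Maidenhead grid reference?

Offset from 180°W / 90°S: lon 325.2173°, lat 49.5653°.
Field: lon ⌊325.2173/20⌋ = 16 → Q; lat ⌊49.5653/10⌋ = 4 → E.
Square: lon ⌊5.2173/2⌋ = 2; lat ⌊9.5653/1⌋ = 9.
Subsquare: lon ⌊1.2173/0.0833333⌋ = 14 → o; lat ⌊0.5653/0.0416667⌋ = 13 → n.

QE29on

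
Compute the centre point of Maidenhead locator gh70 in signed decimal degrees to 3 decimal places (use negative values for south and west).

Field G=6, H=7: +6·20° lon, +7·10° lat → SW at lon -60°, lat -20°.
Square 7, 0: +7·2° lon, +0·1° lat → SW at lon -46°, lat -20°.
Cell spans 2° lon × 1° lat. Centre is SW corner plus half of each.
latitude -19.500, longitude -45.000.

-19.500, -45.000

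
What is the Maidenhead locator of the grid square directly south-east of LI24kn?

Longitude subsquare k = 10; +1 → 11 = l.
Latitude subsquare n = 13; −1 → 12 = m.

LI24lm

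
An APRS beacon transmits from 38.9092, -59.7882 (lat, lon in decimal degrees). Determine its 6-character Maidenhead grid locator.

Shift to the Maidenhead origin (180°W, 90°S): lon 120.2118, lat 128.9092.
Field: lon ⌊120.2118/20⌋ = 6 → G; lat ⌊128.9092/10⌋ = 12 → M.
Square: lon ⌊0.2118/2⌋ = 0; lat ⌊8.9092/1⌋ = 8.
Subsquare: lon ⌊0.2118/0.0833333⌋ = 2 → c; lat ⌊0.9092/0.0416667⌋ = 21 → v.

GM08cv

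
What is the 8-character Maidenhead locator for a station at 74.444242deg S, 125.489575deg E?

PB25rn83

Shift to the Maidenhead origin (180°W, 90°S): lon 305.48958, lat 15.55576.
Field: 305.48958/20 → 15 → P, 15.55576/10 → 1 → B; chars PB.
Square: 5.48958/2 → 2, 5.55576/1 → 5; chars 25.
Subsquare: 1.48958/0.0833333 → 17 → r, 0.55576/0.0416667 → 13 → n; chars rn.
Extended square: 0.07291/0.00833333 → 8, 0.01409/0.00416667 → 3; chars 83.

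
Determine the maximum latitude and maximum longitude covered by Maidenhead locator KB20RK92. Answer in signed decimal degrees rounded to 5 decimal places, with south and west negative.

-79.57083, 25.50000

Field K=10, B=1: +10·20° lon, +1·10° lat → SW at lon 20°, lat -80°.
Square 2, 0: +2·2° lon, +0·1° lat → SW at lon 24°, lat -80°.
Subsquare r=17, k=10: +17·0.0833333° lon, +10·0.0416667° lat → SW at lon 25.4167°, lat -79.5833°.
Extended square 9, 2: +9·0.00833333° lon, +2·0.00416667° lat → SW at lon 25.4917°, lat -79.575°.
Cell spans 0.00833333° lon × 0.00416667° lat. NE corner is SW corner plus one full cell.
latitude -79.57083, longitude 25.50000.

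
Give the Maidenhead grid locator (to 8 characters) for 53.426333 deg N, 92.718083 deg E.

Add 180° to longitude and 90° to latitude: 272.71808, 143.42633.
Field: lon ⌊272.71808/20⌋ = 13 → N; lat ⌊143.42633/10⌋ = 14 → O.
Square: lon ⌊12.71808/2⌋ = 6; lat ⌊3.42633/1⌋ = 3.
Subsquare: lon ⌊0.71808/0.0833333⌋ = 8 → i; lat ⌊0.42633/0.0416667⌋ = 10 → k.
Extended square: lon ⌊0.05142/0.00833333⌋ = 6; lat ⌊0.00967/0.00416667⌋ = 2.

NO63ik62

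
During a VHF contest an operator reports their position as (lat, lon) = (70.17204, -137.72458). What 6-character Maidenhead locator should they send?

CQ10de

Shift to the Maidenhead origin (180°W, 90°S): lon 42.2754, lat 160.1720.
Field (20°×10°, letters A–R): 42.2754/20 → 2 → C, 160.1720/10 → 16 → Q; chars CQ.
Square (2°×1°, digits 0–9): 2.2754/2 → 1, 0.1720/1 → 0; chars 10.
Subsquare (5′×2.5′, letters a–x): 0.2754/0.0833333 → 3 → d, 0.1720/0.0416667 → 4 → e; chars de.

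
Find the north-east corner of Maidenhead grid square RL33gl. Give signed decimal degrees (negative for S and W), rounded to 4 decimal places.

Field R=17, L=11: +17·20° lon, +11·10° lat → SW at lon 160°, lat 20°.
Square 3, 3: +3·2° lon, +3·1° lat → SW at lon 166°, lat 23°.
Subsquare g=6, l=11: +6·0.0833333° lon, +11·0.0416667° lat → SW at lon 166.5°, lat 23.4583°.
Cell spans 0.0833333° lon × 0.0416667° lat. NE corner is SW corner plus one full cell.
latitude 23.5000, longitude 166.5833.

23.5000, 166.5833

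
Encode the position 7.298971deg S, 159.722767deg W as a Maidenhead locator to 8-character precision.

Shift to the Maidenhead origin (180°W, 90°S): lon 20.27723, lat 82.70103.
Field: 20.27723/20 → 1 → B, 82.70103/10 → 8 → I; chars BI.
Square: 0.27723/2 → 0, 2.70103/1 → 2; chars 02.
Subsquare: 0.27723/0.0833333 → 3 → d, 0.70103/0.0416667 → 16 → q; chars dq.
Extended square: 0.02723/0.00833333 → 3, 0.03436/0.00416667 → 8; chars 38.

BI02dq38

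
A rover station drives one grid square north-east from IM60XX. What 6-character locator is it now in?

Longitude subsquare x = 23; +1 → 24, wraps to 0 = a, carry into square.
Longitude square 6; +1 → 7.
Latitude subsquare x = 23; +1 → 24, wraps to 0 = a, carry into square.
Latitude square 0; +1 → 1.

IM71aa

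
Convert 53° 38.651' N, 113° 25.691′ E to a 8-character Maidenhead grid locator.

OO63rp14

Offset from 180°W / 90°S: lon 293.42818°, lat 143.64418°.
Field: 293.42818/20 → 14 → O, 143.64418/10 → 14 → O; chars OO.
Square: 13.42818/2 → 6, 3.64418/1 → 3; chars 63.
Subsquare: 1.42818/0.0833333 → 17 → r, 0.64418/0.0416667 → 15 → p; chars rp.
Extended square: 0.01152/0.00833333 → 1, 0.01918/0.00416667 → 4; chars 14.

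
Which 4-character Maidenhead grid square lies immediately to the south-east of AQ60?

AP79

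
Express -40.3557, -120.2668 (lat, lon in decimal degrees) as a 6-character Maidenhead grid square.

CE99up

Shift to the Maidenhead origin (180°W, 90°S): lon 59.7332, lat 49.6443.
Field: lon ⌊59.7332/20⌋ = 2 → C; lat ⌊49.6443/10⌋ = 4 → E.
Square: lon ⌊19.7332/2⌋ = 9; lat ⌊9.6443/1⌋ = 9.
Subsquare: lon ⌊1.7332/0.0833333⌋ = 20 → u; lat ⌊0.6443/0.0416667⌋ = 15 → p.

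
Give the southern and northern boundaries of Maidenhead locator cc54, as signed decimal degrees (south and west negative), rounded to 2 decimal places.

Field C=2, C=2: +2·20° lon, +2·10° lat → SW at lon -140°, lat -70°.
Square 5, 4: +5·2° lon, +4·1° lat → SW at lon -130°, lat -66°.
Cell spans 2° lon × 1° lat.
south -66.00, north -65.00.

-66.00, -65.00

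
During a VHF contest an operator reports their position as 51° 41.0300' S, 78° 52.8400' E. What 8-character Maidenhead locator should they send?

MD98kh55

Shift to the Maidenhead origin (180°W, 90°S): lon 258.88067, lat 38.31617.
Field: lon ⌊258.88067/20⌋ = 12 → M; lat ⌊38.31617/10⌋ = 3 → D.
Square: lon ⌊18.88067/2⌋ = 9; lat ⌊8.31617/1⌋ = 8.
Subsquare: lon ⌊0.88067/0.0833333⌋ = 10 → k; lat ⌊0.31617/0.0416667⌋ = 7 → h.
Extended square: lon ⌊0.04733/0.00833333⌋ = 5; lat ⌊0.02450/0.00416667⌋ = 5.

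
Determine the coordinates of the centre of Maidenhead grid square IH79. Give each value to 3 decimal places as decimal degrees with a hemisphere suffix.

10.500° S, 5.000° W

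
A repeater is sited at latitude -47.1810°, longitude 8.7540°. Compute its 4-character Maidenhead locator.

Shift to the Maidenhead origin (180°W, 90°S): lon 188.75, lat 42.82.
Field: 188.75/20 → 9 → J, 42.82/10 → 4 → E; chars JE.
Square: 8.75/2 → 4, 2.82/1 → 2; chars 42.

JE42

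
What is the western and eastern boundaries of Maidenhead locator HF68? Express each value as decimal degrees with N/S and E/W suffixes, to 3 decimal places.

28.000° W, 26.000° W

Field H=7, F=5: +7·20° lon, +5·10° lat → SW at lon -40°, lat -40°.
Square 6, 8: +6·2° lon, +8·1° lat → SW at lon -28°, lat -32°.
Cell spans 2° lon × 1° lat.
west 28.000° W, east 26.000° W.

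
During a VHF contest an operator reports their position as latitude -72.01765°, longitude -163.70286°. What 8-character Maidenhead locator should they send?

AB87dx55

Offset from 180°W / 90°S: lon 16.29714°, lat 17.98235°.
Field (20°×10°, letters A–R): 16.29714/20 → 0 → A, 17.98235/10 → 1 → B; chars AB.
Square (2°×1°, digits 0–9): 16.29714/2 → 8, 7.98235/1 → 7; chars 87.
Subsquare (5′×2.5′, letters a–x): 0.29714/0.0833333 → 3 → d, 0.98235/0.0416667 → 23 → x; chars dx.
Extended square (30″×15″, digits 0–9): 0.04714/0.00833333 → 5, 0.02402/0.00416667 → 5; chars 55.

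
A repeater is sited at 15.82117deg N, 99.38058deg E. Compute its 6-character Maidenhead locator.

NK95qt

Offset from 180°W / 90°S: lon 279.3806°, lat 105.8212°.
Field: lon ⌊279.3806/20⌋ = 13 → N; lat ⌊105.8212/10⌋ = 10 → K.
Square: lon ⌊19.3806/2⌋ = 9; lat ⌊5.8212/1⌋ = 5.
Subsquare: lon ⌊1.3806/0.0833333⌋ = 16 → q; lat ⌊0.8212/0.0416667⌋ = 19 → t.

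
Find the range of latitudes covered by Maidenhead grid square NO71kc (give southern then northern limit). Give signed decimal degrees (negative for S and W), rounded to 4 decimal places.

51.0833, 51.1250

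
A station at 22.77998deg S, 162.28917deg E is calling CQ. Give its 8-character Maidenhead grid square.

RG17df42

Add 180° to longitude and 90° to latitude: 342.28917, 67.22002.
Field (20°×10°, letters A–R): 342.28917/20 → 17 → R, 67.22002/10 → 6 → G; chars RG.
Square (2°×1°, digits 0–9): 2.28917/2 → 1, 7.22002/1 → 7; chars 17.
Subsquare (5′×2.5′, letters a–x): 0.28917/0.0833333 → 3 → d, 0.22002/0.0416667 → 5 → f; chars df.
Extended square (30″×15″, digits 0–9): 0.03917/0.00833333 → 4, 0.01169/0.00416667 → 2; chars 42.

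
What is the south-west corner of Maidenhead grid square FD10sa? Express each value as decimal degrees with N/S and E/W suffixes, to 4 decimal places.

Field F=5, D=3: +5·20° lon, +3·10° lat → SW at lon -80°, lat -60°.
Square 1, 0: +1·2° lon, +0·1° lat → SW at lon -78°, lat -60°.
Subsquare s=18, a=0: +18·0.0833333° lon, +0·0.0416667° lat → SW at lon -76.5°, lat -60°.
latitude 60.0000° S, longitude 76.5000° W.

60.0000° S, 76.5000° W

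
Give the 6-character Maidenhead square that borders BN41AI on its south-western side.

Longitude subsquare a = 0; −1 → -1, wraps to 23 = x, carry into square.
Longitude square 4; −1 → 3.
Latitude subsquare i = 8; −1 → 7 = h.

BN31xh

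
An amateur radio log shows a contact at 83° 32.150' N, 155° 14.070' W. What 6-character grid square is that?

Shift to the Maidenhead origin (180°W, 90°S): lon 24.7655, lat 173.5358.
Field: lon ⌊24.7655/20⌋ = 1 → B; lat ⌊173.5358/10⌋ = 17 → R.
Square: lon ⌊4.7655/2⌋ = 2; lat ⌊3.5358/1⌋ = 3.
Subsquare: lon ⌊0.7655/0.0833333⌋ = 9 → j; lat ⌊0.5358/0.0416667⌋ = 12 → m.

BR23jm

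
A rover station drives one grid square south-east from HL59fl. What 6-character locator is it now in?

HL59gk

Longitude subsquare f = 5; +1 → 6 = g.
Latitude subsquare l = 11; −1 → 10 = k.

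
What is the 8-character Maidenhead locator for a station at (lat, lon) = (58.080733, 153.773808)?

QO68vb29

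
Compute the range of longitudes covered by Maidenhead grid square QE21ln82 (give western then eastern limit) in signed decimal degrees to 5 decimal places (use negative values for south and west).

144.98333, 144.99167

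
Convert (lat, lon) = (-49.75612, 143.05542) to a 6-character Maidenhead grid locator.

QE10mf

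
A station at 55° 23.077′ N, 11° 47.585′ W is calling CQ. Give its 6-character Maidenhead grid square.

IO45cj

Offset from 180°W / 90°S: lon 168.2069°, lat 145.3846°.
Field: 168.2069/20 → 8 → I, 145.3846/10 → 14 → O; chars IO.
Square: 8.2069/2 → 4, 5.3846/1 → 5; chars 45.
Subsquare: 0.2069/0.0833333 → 2 → c, 0.3846/0.0416667 → 9 → j; chars cj.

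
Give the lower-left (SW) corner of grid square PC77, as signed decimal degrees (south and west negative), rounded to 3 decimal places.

-63.000, 134.000

Field P=15, C=2: +15·20° lon, +2·10° lat → SW at lon 120°, lat -70°.
Square 7, 7: +7·2° lon, +7·1° lat → SW at lon 134°, lat -63°.
latitude -63.000, longitude 134.000.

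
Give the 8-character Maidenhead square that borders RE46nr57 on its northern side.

RE46nr58

Latitude extended square 7; +1 → 8.
The longitude characters are unchanged.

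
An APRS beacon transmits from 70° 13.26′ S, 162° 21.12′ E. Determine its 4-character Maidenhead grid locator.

Offset from 180°W / 90°S: lon 342.35°, lat 19.78°.
Field (20°×10°, letters A–R): lon ⌊342.35/20⌋ = 17 → R; lat ⌊19.78/10⌋ = 1 → B.
Square (2°×1°, digits 0–9): lon ⌊2.35/2⌋ = 1; lat ⌊9.78/1⌋ = 9.

RB19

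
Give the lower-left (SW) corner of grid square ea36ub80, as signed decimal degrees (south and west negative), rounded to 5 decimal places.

-83.95833, -92.26667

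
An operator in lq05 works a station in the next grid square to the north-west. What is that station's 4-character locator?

Longitude square 0; −1 → -1, wraps to 9, carry into field.
Longitude field L = 11; −1 → 10 = K.
Latitude square 5; +1 → 6.

KQ96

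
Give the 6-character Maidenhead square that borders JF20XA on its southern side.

JE29xx

Latitude subsquare a = 0; −1 → -1, wraps to 23 = x, carry into square.
Latitude square 0; −1 → -1, wraps to 9, carry into field.
Latitude field F = 5; −1 → 4 = E.
The longitude characters are unchanged.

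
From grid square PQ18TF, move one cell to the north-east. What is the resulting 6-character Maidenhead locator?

Longitude subsquare t = 19; +1 → 20 = u.
Latitude subsquare f = 5; +1 → 6 = g.

PQ18ug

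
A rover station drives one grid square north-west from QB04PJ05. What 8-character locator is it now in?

QB04oj96

Longitude extended square 0; −1 → -1, wraps to 9, carry into subsquare.
Longitude subsquare p = 15; −1 → 14 = o.
Latitude extended square 5; +1 → 6.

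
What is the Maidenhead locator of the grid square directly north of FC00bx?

FC01ba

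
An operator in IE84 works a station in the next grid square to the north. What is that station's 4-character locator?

Latitude square 4; +1 → 5.
The longitude characters are unchanged.

IE85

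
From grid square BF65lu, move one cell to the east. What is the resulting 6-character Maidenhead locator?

Longitude subsquare l = 11; +1 → 12 = m.
The latitude characters are unchanged.

BF65mu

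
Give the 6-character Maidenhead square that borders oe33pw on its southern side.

Latitude subsquare w = 22; −1 → 21 = v.
The longitude characters are unchanged.

OE33pv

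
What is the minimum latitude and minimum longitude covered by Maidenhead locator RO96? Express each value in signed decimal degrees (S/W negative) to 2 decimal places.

56.00, 178.00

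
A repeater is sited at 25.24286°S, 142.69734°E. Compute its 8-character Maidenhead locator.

QG14is31

Offset from 180°W / 90°S: lon 322.69734°, lat 64.75714°.
Field: 322.69734/20 → 16 → Q, 64.75714/10 → 6 → G; chars QG.
Square: 2.69734/2 → 1, 4.75714/1 → 4; chars 14.
Subsquare: 0.69734/0.0833333 → 8 → i, 0.75714/0.0416667 → 18 → s; chars is.
Extended square: 0.03067/0.00833333 → 3, 0.00714/0.00416667 → 1; chars 31.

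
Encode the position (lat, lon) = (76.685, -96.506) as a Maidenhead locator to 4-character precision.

EQ16

Add 180° to longitude and 90° to latitude: 83.49, 166.69.
Field: lon ⌊83.49/20⌋ = 4 → E; lat ⌊166.69/10⌋ = 16 → Q.
Square: lon ⌊3.49/2⌋ = 1; lat ⌊6.69/1⌋ = 6.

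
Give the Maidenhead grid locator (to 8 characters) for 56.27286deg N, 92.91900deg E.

NO66lg05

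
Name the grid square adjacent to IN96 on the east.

JN06

Longitude square 9; +1 → 10, wraps to 0, carry into field.
Longitude field I = 8; +1 → 9 = J.
The latitude characters are unchanged.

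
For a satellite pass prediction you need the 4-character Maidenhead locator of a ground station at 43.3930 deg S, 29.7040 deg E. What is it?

KE46

Add 180° to longitude and 90° to latitude: 209.70, 46.61.
Field: lon ⌊209.70/20⌋ = 10 → K; lat ⌊46.61/10⌋ = 4 → E.
Square: lon ⌊9.70/2⌋ = 4; lat ⌊6.61/1⌋ = 6.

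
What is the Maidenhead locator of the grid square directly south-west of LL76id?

Longitude subsquare i = 8; −1 → 7 = h.
Latitude subsquare d = 3; −1 → 2 = c.

LL76hc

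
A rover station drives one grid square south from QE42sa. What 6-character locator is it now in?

Latitude subsquare a = 0; −1 → -1, wraps to 23 = x, carry into square.
Latitude square 2; −1 → 1.
The longitude characters are unchanged.

QE41sx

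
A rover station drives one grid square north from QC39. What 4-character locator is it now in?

Latitude square 9; +1 → 10, wraps to 0, carry into field.
Latitude field C = 2; +1 → 3 = D.
The longitude characters are unchanged.

QD30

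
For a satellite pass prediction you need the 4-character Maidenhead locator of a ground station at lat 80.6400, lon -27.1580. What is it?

HR60

Offset from 180°W / 90°S: lon 152.84°, lat 170.64°.
Field: 152.84/20 → 7 → H, 170.64/10 → 17 → R; chars HR.
Square: 12.84/2 → 6, 0.64/1 → 0; chars 60.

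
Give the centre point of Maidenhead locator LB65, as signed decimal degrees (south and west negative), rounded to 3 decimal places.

Field L=11, B=1: +11·20° lon, +1·10° lat → SW at lon 40°, lat -80°.
Square 6, 5: +6·2° lon, +5·1° lat → SW at lon 52°, lat -75°.
Cell spans 2° lon × 1° lat. Centre is SW corner plus half of each.
latitude -74.500, longitude 53.000.

-74.500, 53.000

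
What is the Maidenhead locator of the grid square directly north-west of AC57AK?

Longitude subsquare a = 0; −1 → -1, wraps to 23 = x, carry into square.
Longitude square 5; −1 → 4.
Latitude subsquare k = 10; +1 → 11 = l.

AC47xl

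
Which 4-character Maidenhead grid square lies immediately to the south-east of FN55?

Longitude square 5; +1 → 6.
Latitude square 5; −1 → 4.

FN64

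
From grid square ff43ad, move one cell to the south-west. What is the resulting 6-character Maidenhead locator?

FF33xc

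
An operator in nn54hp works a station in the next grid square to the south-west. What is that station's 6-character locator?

NN54go

Longitude subsquare h = 7; −1 → 6 = g.
Latitude subsquare p = 15; −1 → 14 = o.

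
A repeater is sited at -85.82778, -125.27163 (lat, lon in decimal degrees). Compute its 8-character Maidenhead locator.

CA74ie71

Shift to the Maidenhead origin (180°W, 90°S): lon 54.72837, lat 4.17222.
Field (20°×10°, letters A–R): 54.72837/20 → 2 → C, 4.17222/10 → 0 → A; chars CA.
Square (2°×1°, digits 0–9): 14.72837/2 → 7, 4.17222/1 → 4; chars 74.
Subsquare (5′×2.5′, letters a–x): 0.72837/0.0833333 → 8 → i, 0.17222/0.0416667 → 4 → e; chars ie.
Extended square (30″×15″, digits 0–9): 0.06170/0.00833333 → 7, 0.00555/0.00416667 → 1; chars 71.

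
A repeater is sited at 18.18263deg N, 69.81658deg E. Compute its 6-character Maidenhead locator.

Offset from 180°W / 90°S: lon 249.8166°, lat 108.1826°.
Field: lon ⌊249.8166/20⌋ = 12 → M; lat ⌊108.1826/10⌋ = 10 → K.
Square: lon ⌊9.8166/2⌋ = 4; lat ⌊8.1826/1⌋ = 8.
Subsquare: lon ⌊1.8166/0.0833333⌋ = 21 → v; lat ⌊0.1826/0.0416667⌋ = 4 → e.

MK48ve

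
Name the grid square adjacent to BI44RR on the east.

Longitude subsquare r = 17; +1 → 18 = s.
The latitude characters are unchanged.

BI44sr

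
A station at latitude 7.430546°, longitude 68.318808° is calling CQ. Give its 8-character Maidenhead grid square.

MJ47dk83

Offset from 180°W / 90°S: lon 248.31881°, lat 97.43055°.
Field: lon ⌊248.31881/20⌋ = 12 → M; lat ⌊97.43055/10⌋ = 9 → J.
Square: lon ⌊8.31881/2⌋ = 4; lat ⌊7.43055/1⌋ = 7.
Subsquare: lon ⌊0.31881/0.0833333⌋ = 3 → d; lat ⌊0.43055/0.0416667⌋ = 10 → k.
Extended square: lon ⌊0.06881/0.00833333⌋ = 8; lat ⌊0.01388/0.00416667⌋ = 3.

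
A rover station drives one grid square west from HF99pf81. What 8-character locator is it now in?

HF99pf71

Longitude extended square 8; −1 → 7.
The latitude characters are unchanged.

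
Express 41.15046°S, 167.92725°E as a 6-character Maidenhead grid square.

Add 180° to longitude and 90° to latitude: 347.9272, 48.8495.
Field: lon ⌊347.9272/20⌋ = 17 → R; lat ⌊48.8495/10⌋ = 4 → E.
Square: lon ⌊7.9272/2⌋ = 3; lat ⌊8.8495/1⌋ = 8.
Subsquare: lon ⌊1.9272/0.0833333⌋ = 23 → x; lat ⌊0.8495/0.0416667⌋ = 20 → u.

RE38xu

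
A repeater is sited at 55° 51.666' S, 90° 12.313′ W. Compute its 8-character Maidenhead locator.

Add 180° to longitude and 90° to latitude: 89.79478, 34.13890.
Field (20°×10°, letters A–R): lon ⌊89.79478/20⌋ = 4 → E; lat ⌊34.13890/10⌋ = 3 → D.
Square (2°×1°, digits 0–9): lon ⌊9.79478/2⌋ = 4; lat ⌊4.13890/1⌋ = 4.
Subsquare (5′×2.5′, letters a–x): lon ⌊1.79478/0.0833333⌋ = 21 → v; lat ⌊0.13890/0.0416667⌋ = 3 → d.
Extended square (30″×15″, digits 0–9): lon ⌊0.04478/0.00833333⌋ = 5; lat ⌊0.01390/0.00416667⌋ = 3.

ED44vd53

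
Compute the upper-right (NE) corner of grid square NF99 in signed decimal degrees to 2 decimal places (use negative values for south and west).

-30.00, 100.00

Field N=13, F=5: +13·20° lon, +5·10° lat → SW at lon 80°, lat -40°.
Square 9, 9: +9·2° lon, +9·1° lat → SW at lon 98°, lat -31°.
Cell spans 2° lon × 1° lat. NE corner is SW corner plus one full cell.
latitude -30.00, longitude 100.00.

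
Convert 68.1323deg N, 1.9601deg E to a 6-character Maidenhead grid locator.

JP08xd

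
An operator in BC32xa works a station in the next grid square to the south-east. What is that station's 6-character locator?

Longitude subsquare x = 23; +1 → 24, wraps to 0 = a, carry into square.
Longitude square 3; +1 → 4.
Latitude subsquare a = 0; −1 → -1, wraps to 23 = x, carry into square.
Latitude square 2; −1 → 1.

BC41ax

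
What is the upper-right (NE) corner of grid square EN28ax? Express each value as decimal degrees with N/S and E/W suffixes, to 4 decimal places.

Field E=4, N=13: +4·20° lon, +13·10° lat → SW at lon -100°, lat 40°.
Square 2, 8: +2·2° lon, +8·1° lat → SW at lon -96°, lat 48°.
Subsquare a=0, x=23: +0·0.0833333° lon, +23·0.0416667° lat → SW at lon -96°, lat 48.9583°.
Cell spans 0.0833333° lon × 0.0416667° lat. NE corner is SW corner plus one full cell.
latitude 49.0000° N, longitude 95.9167° W.

49.0000° N, 95.9167° W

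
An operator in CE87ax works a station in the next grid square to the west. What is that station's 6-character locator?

CE77xx

Longitude subsquare a = 0; −1 → -1, wraps to 23 = x, carry into square.
Longitude square 8; −1 → 7.
The latitude characters are unchanged.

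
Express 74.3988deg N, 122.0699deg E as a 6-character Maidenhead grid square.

PQ14aj

Shift to the Maidenhead origin (180°W, 90°S): lon 302.0699, lat 164.3988.
Field: lon ⌊302.0699/20⌋ = 15 → P; lat ⌊164.3988/10⌋ = 16 → Q.
Square: lon ⌊2.0699/2⌋ = 1; lat ⌊4.3988/1⌋ = 4.
Subsquare: lon ⌊0.0699/0.0833333⌋ = 0 → a; lat ⌊0.3988/0.0416667⌋ = 9 → j.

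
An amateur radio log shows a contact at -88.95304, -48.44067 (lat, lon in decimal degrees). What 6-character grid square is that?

GA51sb

Add 180° to longitude and 90° to latitude: 131.5593, 1.0470.
Field: 131.5593/20 → 6 → G, 1.0470/10 → 0 → A; chars GA.
Square: 11.5593/2 → 5, 1.0470/1 → 1; chars 51.
Subsquare: 1.5593/0.0833333 → 18 → s, 0.0470/0.0416667 → 1 → b; chars sb.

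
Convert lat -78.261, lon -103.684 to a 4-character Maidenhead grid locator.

DB81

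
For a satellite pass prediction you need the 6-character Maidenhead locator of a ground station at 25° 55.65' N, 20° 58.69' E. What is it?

KL05lw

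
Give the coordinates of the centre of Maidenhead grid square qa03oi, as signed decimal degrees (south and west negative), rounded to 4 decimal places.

Field Q=16, A=0: +16·20° lon, +0·10° lat → SW at lon 140°, lat -90°.
Square 0, 3: +0·2° lon, +3·1° lat → SW at lon 140°, lat -87°.
Subsquare o=14, i=8: +14·0.0833333° lon, +8·0.0416667° lat → SW at lon 141.167°, lat -86.6667°.
Cell spans 0.0833333° lon × 0.0416667° lat. Centre is SW corner plus half of each.
latitude -86.6458, longitude 141.2083.

-86.6458, 141.2083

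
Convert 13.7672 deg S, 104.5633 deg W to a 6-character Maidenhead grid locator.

DH76rf

Offset from 180°W / 90°S: lon 75.4367°, lat 76.2328°.
Field (20°×10°, letters A–R): lon ⌊75.4367/20⌋ = 3 → D; lat ⌊76.2328/10⌋ = 7 → H.
Square (2°×1°, digits 0–9): lon ⌊15.4367/2⌋ = 7; lat ⌊6.2328/1⌋ = 6.
Subsquare (5′×2.5′, letters a–x): lon ⌊1.4367/0.0833333⌋ = 17 → r; lat ⌊0.2328/0.0416667⌋ = 5 → f.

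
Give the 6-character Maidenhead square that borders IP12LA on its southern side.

IP11lx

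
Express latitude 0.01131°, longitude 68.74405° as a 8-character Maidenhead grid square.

Add 180° to longitude and 90° to latitude: 248.74405, 90.01131.
Field: lon ⌊248.74405/20⌋ = 12 → M; lat ⌊90.01131/10⌋ = 9 → J.
Square: lon ⌊8.74405/2⌋ = 4; lat ⌊0.01131/1⌋ = 0.
Subsquare: lon ⌊0.74405/0.0833333⌋ = 8 → i; lat ⌊0.01131/0.0416667⌋ = 0 → a.
Extended square: lon ⌊0.07738/0.00833333⌋ = 9; lat ⌊0.01131/0.00416667⌋ = 2.

MJ40ia92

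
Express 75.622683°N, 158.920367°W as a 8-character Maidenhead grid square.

Add 180° to longitude and 90° to latitude: 21.07963, 165.62268.
Field: lon ⌊21.07963/20⌋ = 1 → B; lat ⌊165.62268/10⌋ = 16 → Q.
Square: lon ⌊1.07963/2⌋ = 0; lat ⌊5.62268/1⌋ = 5.
Subsquare: lon ⌊1.07963/0.0833333⌋ = 12 → m; lat ⌊0.62268/0.0416667⌋ = 14 → o.
Extended square: lon ⌊0.07963/0.00833333⌋ = 9; lat ⌊0.03935/0.00416667⌋ = 9.

BQ05mo99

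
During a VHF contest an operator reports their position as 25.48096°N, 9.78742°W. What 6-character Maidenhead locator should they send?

Add 180° to longitude and 90° to latitude: 170.2126, 115.4810.
Field: 170.2126/20 → 8 → I, 115.4810/10 → 11 → L; chars IL.
Square: 10.2126/2 → 5, 5.4810/1 → 5; chars 55.
Subsquare: 0.2126/0.0833333 → 2 → c, 0.4810/0.0416667 → 11 → l; chars cl.

IL55cl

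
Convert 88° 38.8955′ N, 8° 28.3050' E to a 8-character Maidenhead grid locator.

JR48fp65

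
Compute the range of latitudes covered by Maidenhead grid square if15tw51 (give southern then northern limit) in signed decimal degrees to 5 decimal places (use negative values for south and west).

-34.07917, -34.07500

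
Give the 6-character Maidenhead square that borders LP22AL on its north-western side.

Longitude subsquare a = 0; −1 → -1, wraps to 23 = x, carry into square.
Longitude square 2; −1 → 1.
Latitude subsquare l = 11; +1 → 12 = m.

LP12xm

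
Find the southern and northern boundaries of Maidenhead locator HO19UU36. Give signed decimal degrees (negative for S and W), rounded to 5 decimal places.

59.85833, 59.86250

Field H=7, O=14: +7·20° lon, +14·10° lat → SW at lon -40°, lat 50°.
Square 1, 9: +1·2° lon, +9·1° lat → SW at lon -38°, lat 59°.
Subsquare u=20, u=20: +20·0.0833333° lon, +20·0.0416667° lat → SW at lon -36.3333°, lat 59.8333°.
Extended square 3, 6: +3·0.00833333° lon, +6·0.00416667° lat → SW at lon -36.3083°, lat 59.8583°.
Cell spans 0.00833333° lon × 0.00416667° lat.
south 59.85833, north 59.86250.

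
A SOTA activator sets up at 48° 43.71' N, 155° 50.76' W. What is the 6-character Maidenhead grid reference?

BN28br

Shift to the Maidenhead origin (180°W, 90°S): lon 24.1540, lat 138.7285.
Field: lon ⌊24.1540/20⌋ = 1 → B; lat ⌊138.7285/10⌋ = 13 → N.
Square: lon ⌊4.1540/2⌋ = 2; lat ⌊8.7285/1⌋ = 8.
Subsquare: lon ⌊0.1540/0.0833333⌋ = 1 → b; lat ⌊0.7285/0.0416667⌋ = 17 → r.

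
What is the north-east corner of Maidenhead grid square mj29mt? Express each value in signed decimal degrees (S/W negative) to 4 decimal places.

Field M=12, J=9: +12·20° lon, +9·10° lat → SW at lon 60°, lat 0°.
Square 2, 9: +2·2° lon, +9·1° lat → SW at lon 64°, lat 9°.
Subsquare m=12, t=19: +12·0.0833333° lon, +19·0.0416667° lat → SW at lon 65°, lat 9.79167°.
Cell spans 0.0833333° lon × 0.0416667° lat. NE corner is SW corner plus one full cell.
latitude 9.8333, longitude 65.0833.

9.8333, 65.0833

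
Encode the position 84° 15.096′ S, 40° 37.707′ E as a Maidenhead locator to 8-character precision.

Offset from 180°W / 90°S: lon 220.62845°, lat 5.74840°.
Field: 220.62845/20 → 11 → L, 5.74840/10 → 0 → A; chars LA.
Square: 0.62845/2 → 0, 5.74840/1 → 5; chars 05.
Subsquare: 0.62845/0.0833333 → 7 → h, 0.74840/0.0416667 → 17 → r; chars hr.
Extended square: 0.04512/0.00833333 → 5, 0.04007/0.00416667 → 9; chars 59.

LA05hr59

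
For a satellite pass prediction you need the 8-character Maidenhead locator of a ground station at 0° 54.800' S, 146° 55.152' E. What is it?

Offset from 180°W / 90°S: lon 326.91920°, lat 89.08667°.
Field (20°×10°, letters A–R): lon ⌊326.91920/20⌋ = 16 → Q; lat ⌊89.08667/10⌋ = 8 → I.
Square (2°×1°, digits 0–9): lon ⌊6.91920/2⌋ = 3; lat ⌊9.08667/1⌋ = 9.
Subsquare (5′×2.5′, letters a–x): lon ⌊0.91920/0.0833333⌋ = 11 → l; lat ⌊0.08667/0.0416667⌋ = 2 → c.
Extended square (30″×15″, digits 0–9): lon ⌊0.00253/0.00833333⌋ = 0; lat ⌊0.00333/0.00416667⌋ = 0.

QI39lc00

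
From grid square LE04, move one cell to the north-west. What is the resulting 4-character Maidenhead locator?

Longitude square 0; −1 → -1, wraps to 9, carry into field.
Longitude field L = 11; −1 → 10 = K.
Latitude square 4; +1 → 5.

KE95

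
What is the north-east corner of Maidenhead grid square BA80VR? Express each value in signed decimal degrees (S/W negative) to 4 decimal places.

-89.2500, -142.1667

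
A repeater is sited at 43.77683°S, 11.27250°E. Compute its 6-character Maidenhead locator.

JE56pf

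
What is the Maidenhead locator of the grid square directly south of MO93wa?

Latitude subsquare a = 0; −1 → -1, wraps to 23 = x, carry into square.
Latitude square 3; −1 → 2.
The longitude characters are unchanged.

MO92wx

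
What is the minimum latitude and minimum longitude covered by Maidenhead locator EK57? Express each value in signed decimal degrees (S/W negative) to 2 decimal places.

Field E=4, K=10: +4·20° lon, +10·10° lat → SW at lon -100°, lat 10°.
Square 5, 7: +5·2° lon, +7·1° lat → SW at lon -90°, lat 17°.
latitude 17.00, longitude -90.00.

17.00, -90.00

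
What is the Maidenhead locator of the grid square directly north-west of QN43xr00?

QN43wr91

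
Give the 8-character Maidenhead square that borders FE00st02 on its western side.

FE00rt92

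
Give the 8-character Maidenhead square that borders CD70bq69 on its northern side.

Latitude extended square 9; +1 → 10, wraps to 0, carry into subsquare.
Latitude subsquare q = 16; +1 → 17 = r.
The longitude characters are unchanged.

CD70br60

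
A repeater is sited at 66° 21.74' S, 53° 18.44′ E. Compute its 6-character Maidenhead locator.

LC63pp

Add 180° to longitude and 90° to latitude: 233.3073, 23.6377.
Field: 233.3073/20 → 11 → L, 23.6377/10 → 2 → C; chars LC.
Square: 13.3073/2 → 6, 3.6377/1 → 3; chars 63.
Subsquare: 1.3073/0.0833333 → 15 → p, 0.6377/0.0416667 → 15 → p; chars pp.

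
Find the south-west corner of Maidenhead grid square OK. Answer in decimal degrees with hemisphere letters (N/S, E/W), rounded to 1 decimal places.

Field O=14, K=10: +14·20° lon, +10·10° lat → SW at lon 100°, lat 10°.
latitude 10.0° N, longitude 100.0° E.

10.0° N, 100.0° E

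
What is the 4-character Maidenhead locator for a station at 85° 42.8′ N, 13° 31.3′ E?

Offset from 180°W / 90°S: lon 193.52°, lat 175.71°.
Field (20°×10°, letters A–R): 193.52/20 → 9 → J, 175.71/10 → 17 → R; chars JR.
Square (2°×1°, digits 0–9): 13.52/2 → 6, 5.71/1 → 5; chars 65.

JR65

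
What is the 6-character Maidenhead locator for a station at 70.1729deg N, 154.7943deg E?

Shift to the Maidenhead origin (180°W, 90°S): lon 334.7943, lat 160.1729.
Field: lon ⌊334.7943/20⌋ = 16 → Q; lat ⌊160.1729/10⌋ = 16 → Q.
Square: lon ⌊14.7943/2⌋ = 7; lat ⌊0.1729/1⌋ = 0.
Subsquare: lon ⌊0.7943/0.0833333⌋ = 9 → j; lat ⌊0.1729/0.0416667⌋ = 4 → e.

QQ70je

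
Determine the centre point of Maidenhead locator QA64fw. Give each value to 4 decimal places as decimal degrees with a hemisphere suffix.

Field Q=16, A=0: +16·20° lon, +0·10° lat → SW at lon 140°, lat -90°.
Square 6, 4: +6·2° lon, +4·1° lat → SW at lon 152°, lat -86°.
Subsquare f=5, w=22: +5·0.0833333° lon, +22·0.0416667° lat → SW at lon 152.417°, lat -85.0833°.
Cell spans 0.0833333° lon × 0.0416667° lat. Centre is SW corner plus half of each.
latitude 85.0625° S, longitude 152.4583° E.

85.0625° S, 152.4583° E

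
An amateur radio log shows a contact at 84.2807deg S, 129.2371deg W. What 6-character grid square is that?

CA55jr

Offset from 180°W / 90°S: lon 50.7629°, lat 5.7193°.
Field (20°×10°, letters A–R): lon ⌊50.7629/20⌋ = 2 → C; lat ⌊5.7193/10⌋ = 0 → A.
Square (2°×1°, digits 0–9): lon ⌊10.7629/2⌋ = 5; lat ⌊5.7193/1⌋ = 5.
Subsquare (5′×2.5′, letters a–x): lon ⌊0.7629/0.0833333⌋ = 9 → j; lat ⌊0.7193/0.0416667⌋ = 17 → r.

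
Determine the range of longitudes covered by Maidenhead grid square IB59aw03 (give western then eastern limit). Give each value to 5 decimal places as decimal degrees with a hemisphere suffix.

10.00000° W, 9.99167° W

Field I=8, B=1: +8·20° lon, +1·10° lat → SW at lon -20°, lat -80°.
Square 5, 9: +5·2° lon, +9·1° lat → SW at lon -10°, lat -71°.
Subsquare a=0, w=22: +0·0.0833333° lon, +22·0.0416667° lat → SW at lon -10°, lat -70.0833°.
Extended square 0, 3: +0·0.00833333° lon, +3·0.00416667° lat → SW at lon -10°, lat -70.0708°.
Cell spans 0.00833333° lon × 0.00416667° lat.
west 10.00000° W, east 9.99167° W.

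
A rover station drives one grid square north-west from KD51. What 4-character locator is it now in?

KD42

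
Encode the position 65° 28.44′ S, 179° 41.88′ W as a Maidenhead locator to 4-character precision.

AC04

Shift to the Maidenhead origin (180°W, 90°S): lon 0.30, lat 24.53.
Field: lon ⌊0.30/20⌋ = 0 → A; lat ⌊24.53/10⌋ = 2 → C.
Square: lon ⌊0.30/2⌋ = 0; lat ⌊4.53/1⌋ = 4.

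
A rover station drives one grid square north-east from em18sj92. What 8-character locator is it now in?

Longitude extended square 9; +1 → 10, wraps to 0, carry into subsquare.
Longitude subsquare s = 18; +1 → 19 = t.
Latitude extended square 2; +1 → 3.

EM18tj03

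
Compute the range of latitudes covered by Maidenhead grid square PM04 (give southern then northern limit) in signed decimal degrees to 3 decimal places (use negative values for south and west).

34.000, 35.000

Field P=15, M=12: +15·20° lon, +12·10° lat → SW at lon 120°, lat 30°.
Square 0, 4: +0·2° lon, +4·1° lat → SW at lon 120°, lat 34°.
Cell spans 2° lon × 1° lat.
south 34.000, north 35.000.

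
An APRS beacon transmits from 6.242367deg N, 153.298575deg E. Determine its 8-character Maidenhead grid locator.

Add 180° to longitude and 90° to latitude: 333.29858, 96.24237.
Field (20°×10°, letters A–R): lon ⌊333.29858/20⌋ = 16 → Q; lat ⌊96.24237/10⌋ = 9 → J.
Square (2°×1°, digits 0–9): lon ⌊13.29858/2⌋ = 6; lat ⌊6.24237/1⌋ = 6.
Subsquare (5′×2.5′, letters a–x): lon ⌊1.29858/0.0833333⌋ = 15 → p; lat ⌊0.24237/0.0416667⌋ = 5 → f.
Extended square (30″×15″, digits 0–9): lon ⌊0.04858/0.00833333⌋ = 5; lat ⌊0.03403/0.00416667⌋ = 8.

QJ66pf58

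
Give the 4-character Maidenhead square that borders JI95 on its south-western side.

JI84

Longitude square 9; −1 → 8.
Latitude square 5; −1 → 4.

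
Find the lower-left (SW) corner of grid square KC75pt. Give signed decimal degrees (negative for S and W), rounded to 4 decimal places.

-64.2083, 35.2500

Field K=10, C=2: +10·20° lon, +2·10° lat → SW at lon 20°, lat -70°.
Square 7, 5: +7·2° lon, +5·1° lat → SW at lon 34°, lat -65°.
Subsquare p=15, t=19: +15·0.0833333° lon, +19·0.0416667° lat → SW at lon 35.25°, lat -64.2083°.
latitude -64.2083, longitude 35.2500.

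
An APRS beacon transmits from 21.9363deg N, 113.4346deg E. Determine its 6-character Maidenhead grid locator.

OL61rw

Add 180° to longitude and 90° to latitude: 293.4346, 111.9363.
Field: lon ⌊293.4346/20⌋ = 14 → O; lat ⌊111.9363/10⌋ = 11 → L.
Square: lon ⌊13.4346/2⌋ = 6; lat ⌊1.9363/1⌋ = 1.
Subsquare: lon ⌊1.4346/0.0833333⌋ = 17 → r; lat ⌊0.9363/0.0416667⌋ = 22 → w.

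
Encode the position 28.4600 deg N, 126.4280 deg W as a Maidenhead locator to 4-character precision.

CL68

Add 180° to longitude and 90° to latitude: 53.57, 118.46.
Field (20°×10°, letters A–R): lon ⌊53.57/20⌋ = 2 → C; lat ⌊118.46/10⌋ = 11 → L.
Square (2°×1°, digits 0–9): lon ⌊13.57/2⌋ = 6; lat ⌊8.46/1⌋ = 8.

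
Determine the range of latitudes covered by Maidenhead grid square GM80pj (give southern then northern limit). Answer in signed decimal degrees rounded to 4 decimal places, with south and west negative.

Field G=6, M=12: +6·20° lon, +12·10° lat → SW at lon -60°, lat 30°.
Square 8, 0: +8·2° lon, +0·1° lat → SW at lon -44°, lat 30°.
Subsquare p=15, j=9: +15·0.0833333° lon, +9·0.0416667° lat → SW at lon -42.75°, lat 30.375°.
Cell spans 0.0833333° lon × 0.0416667° lat.
south 30.3750, north 30.4167.

30.3750, 30.4167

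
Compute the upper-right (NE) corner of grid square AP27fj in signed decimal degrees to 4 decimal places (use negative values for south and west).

67.4167, -175.5000

Field A=0, P=15: +0·20° lon, +15·10° lat → SW at lon -180°, lat 60°.
Square 2, 7: +2·2° lon, +7·1° lat → SW at lon -176°, lat 67°.
Subsquare f=5, j=9: +5·0.0833333° lon, +9·0.0416667° lat → SW at lon -175.583°, lat 67.375°.
Cell spans 0.0833333° lon × 0.0416667° lat. NE corner is SW corner plus one full cell.
latitude 67.4167, longitude -175.5000.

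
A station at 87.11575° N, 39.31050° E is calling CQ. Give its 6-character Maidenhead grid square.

KR97pc

Add 180° to longitude and 90° to latitude: 219.3105, 177.1157.
Field: 219.3105/20 → 10 → K, 177.1157/10 → 17 → R; chars KR.
Square: 19.3105/2 → 9, 7.1157/1 → 7; chars 97.
Subsquare: 1.3105/0.0833333 → 15 → p, 0.1157/0.0416667 → 2 → c; chars pc.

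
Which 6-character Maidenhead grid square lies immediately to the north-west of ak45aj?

Longitude subsquare a = 0; −1 → -1, wraps to 23 = x, carry into square.
Longitude square 4; −1 → 3.
Latitude subsquare j = 9; +1 → 10 = k.

AK35xk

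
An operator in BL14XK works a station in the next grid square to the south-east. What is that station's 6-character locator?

BL24aj

Longitude subsquare x = 23; +1 → 24, wraps to 0 = a, carry into square.
Longitude square 1; +1 → 2.
Latitude subsquare k = 10; −1 → 9 = j.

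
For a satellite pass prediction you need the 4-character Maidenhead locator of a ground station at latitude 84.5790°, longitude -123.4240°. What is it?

CR84

Shift to the Maidenhead origin (180°W, 90°S): lon 56.58, lat 174.58.
Field: lon ⌊56.58/20⌋ = 2 → C; lat ⌊174.58/10⌋ = 17 → R.
Square: lon ⌊16.58/2⌋ = 8; lat ⌊4.58/1⌋ = 4.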